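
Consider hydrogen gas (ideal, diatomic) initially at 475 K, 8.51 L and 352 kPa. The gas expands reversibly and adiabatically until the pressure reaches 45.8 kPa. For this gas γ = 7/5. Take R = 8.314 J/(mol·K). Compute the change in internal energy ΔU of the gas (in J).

n = P₁V₁/(RT₁) = 352×8.51/(8.314×475) = 0.759 mol.
Adiabatic: T₂/T₁ = (P₂/P₁)^((γ−1)/γ) ⇒ T₂ = 475×(0.130)^0.286 = 265 K; V₂ = 36.5 L.
For an ideal gas ΔU = nCvΔT with Cv = (5/2)R = 20.8 J/(mol·K).
ΔU = 0.759×20.8×(265−475) = -3310 J.

-3310 J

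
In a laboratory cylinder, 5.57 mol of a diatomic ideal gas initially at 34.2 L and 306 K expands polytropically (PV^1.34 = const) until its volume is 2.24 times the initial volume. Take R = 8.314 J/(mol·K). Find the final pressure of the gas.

141 kPa

P₁ = nRT₁/V₁ = 5.57×8.314×306/34.2 = 414 kPa.
Polytropic n=1.34: T₂ = T₁(V₁/V₂)^(n−1) = 306×(0.446)^0.34 = 233 K; P₂ = P₁(V₁/V₂)^n = 141 kPa.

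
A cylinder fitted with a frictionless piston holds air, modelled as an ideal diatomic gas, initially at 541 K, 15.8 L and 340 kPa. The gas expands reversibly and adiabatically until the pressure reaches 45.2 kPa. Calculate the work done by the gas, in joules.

5880 J

n = P₁V₁/(RT₁) = 340×15.8/(8.314×541) = 1.19 mol.
Adiabatic: T₂/T₁ = (P₂/P₁)^((γ−1)/γ) ⇒ T₂ = 541×(0.133)^0.286 = 304 K; V₂ = 66.8 L.
ΔU = nCvΔT = 1.19×20.8×(304−541) = -5880 J.
Q = 0 for an adiabatic process, so W = −ΔU = 5880 J.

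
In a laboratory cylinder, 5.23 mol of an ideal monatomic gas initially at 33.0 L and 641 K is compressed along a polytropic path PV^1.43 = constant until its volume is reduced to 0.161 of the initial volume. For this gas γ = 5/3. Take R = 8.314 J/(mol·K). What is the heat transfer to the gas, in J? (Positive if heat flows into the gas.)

P₁ = nRT₁/V₁ = 5.23×8.314×641/33.0 = 845 kPa.
Polytropic n=1.43: T₂ = T₁(V₁/V₂)^(n−1) = 641×(6.21)^0.43 = 1410 K; P₂ = P₁(V₁/V₂)^n = 11500 kPa.
W = (P₁V₁−P₂V₂)/(n−1) = (845×33.0−11500×5.31)/0.43 = -77300 J.
ΔU = nCvΔT = 5.23×12.5×(1410−641) = 49900 J.
Q = ΔU + W = -27500 J.

-27500 J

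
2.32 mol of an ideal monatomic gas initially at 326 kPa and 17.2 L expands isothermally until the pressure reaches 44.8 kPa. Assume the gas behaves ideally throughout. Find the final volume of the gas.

125 L

T₁ = P₁V₁/(nR) = 326×17.2/(2.32×8.314) = 291 K.
Isothermal: T stays 291 K; PV = const ⇒ V₂ = 125 L, P₂ = 44.8 kPa.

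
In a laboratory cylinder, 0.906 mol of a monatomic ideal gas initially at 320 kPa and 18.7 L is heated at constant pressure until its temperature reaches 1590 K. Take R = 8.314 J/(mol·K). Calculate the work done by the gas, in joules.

T₁ = P₁V₁/(nR) = 320×18.7/(0.906×8.314) = 794 K.
Isobaric: P stays 320 kPa; V/T = const ⇒ T₂ = 1590 K, V₂ = 37.4 L.
W = PΔV = 320×(37.4−18.7) kPa·L = 5990 J.

5990 J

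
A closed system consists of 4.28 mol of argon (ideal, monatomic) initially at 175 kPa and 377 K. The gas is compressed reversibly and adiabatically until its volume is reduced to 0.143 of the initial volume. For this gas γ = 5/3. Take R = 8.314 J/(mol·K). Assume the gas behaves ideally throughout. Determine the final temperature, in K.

1380 K

V₁ = nRT₁/P₁ = 4.28×8.314×377/175 = 76.7 L.
Adiabatic: TV^(γ−1) = const ⇒ T₂ = 377×(6.99)^0.667 = 1380 K; PV^γ = const ⇒ P₂ = 4480 kPa.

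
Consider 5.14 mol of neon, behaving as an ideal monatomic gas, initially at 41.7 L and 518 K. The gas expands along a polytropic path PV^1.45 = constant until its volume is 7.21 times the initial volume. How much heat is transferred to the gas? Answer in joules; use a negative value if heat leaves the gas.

P₁ = nRT₁/V₁ = 5.14×8.314×518/41.7 = 531 kPa.
Polytropic n=1.45: T₂ = T₁(V₁/V₂)^(n−1) = 518×(0.139)^0.45 = 213 K; P₂ = P₁(V₁/V₂)^n = 30.3 kPa.
W = (P₁V₁−P₂V₂)/(n−1) = (531×41.7−30.3×301)/0.45 = 29000 J.
ΔU = nCvΔT = 5.14×12.5×(213−518) = -19600 J.
Q = ΔU + W = 9420 J.

9420 J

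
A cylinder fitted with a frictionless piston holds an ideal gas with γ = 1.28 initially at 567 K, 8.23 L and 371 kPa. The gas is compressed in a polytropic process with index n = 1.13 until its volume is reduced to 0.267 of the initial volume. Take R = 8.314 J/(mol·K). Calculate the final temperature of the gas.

673 K

Polytropic n=1.13: T₂ = T₁(V₁/V₂)^(n−1) = 567×(3.75)^0.13 = 673 K; P₂ = P₁(V₁/V₂)^n = 1650 kPa.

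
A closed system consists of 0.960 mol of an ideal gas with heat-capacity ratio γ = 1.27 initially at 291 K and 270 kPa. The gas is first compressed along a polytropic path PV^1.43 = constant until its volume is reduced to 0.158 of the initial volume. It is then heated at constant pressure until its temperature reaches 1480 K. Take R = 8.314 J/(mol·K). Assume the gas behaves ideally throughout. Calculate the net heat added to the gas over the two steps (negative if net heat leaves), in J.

V₁ = nRT₁/P₁ = 0.960×8.314×291/270 = 8.60 L.
Step 1 — Polytropic n=1.43: T₂ = T₁(V₁/V₂)^(n−1) = 291×(6.33)^0.43 = 643 K; P₂ = P₁(V₁/V₂)^n = 3780 kPa.
W = (P₁V₁−P₂V₂)/(n−1) = (270×8.60−3780×1.36)/0.43 = -6540 J.
ΔU = nCvΔT = 0.960×30.8×(643−291) = 10400 J.
Q = ΔU + W = 3880 J.
State after step 1: P = 3780 kPa, V = 1.36 L, T = 643 K.
Step 2 — Isobaric: P stays 3780 kPa; V/T = const ⇒ T₂ = 1480 K, V₂ = 3.13 L.
W = PΔV = 3780×(3.13−1.36) kPa·L = 6680 J.
ΔU = nCvΔT = 0.960×30.8×(1480−643) = 24700 J.
Q = ΔU + W = nCpΔT = 31400 J.
Net over both steps: W = 137 J, Q = 35300 J, ΔU = 35100 J.

35300 J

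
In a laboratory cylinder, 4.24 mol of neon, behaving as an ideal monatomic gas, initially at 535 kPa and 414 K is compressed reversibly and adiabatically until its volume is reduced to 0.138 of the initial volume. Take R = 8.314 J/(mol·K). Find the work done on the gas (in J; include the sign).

60100 J

V₁ = nRT₁/P₁ = 4.24×8.314×414/535 = 27.3 L.
Adiabatic: TV^(γ−1) = const ⇒ T₂ = 414×(7.25)^0.667 = 1550 K; PV^γ = const ⇒ P₂ = 14500 kPa.
ΔU = nCvΔT = 4.24×12.5×(1550−414) = 60100 J.
Q = 0 for an adiabatic process, so W = −ΔU = -60100 J.
Work done on the gas = −W_by = 60100 J.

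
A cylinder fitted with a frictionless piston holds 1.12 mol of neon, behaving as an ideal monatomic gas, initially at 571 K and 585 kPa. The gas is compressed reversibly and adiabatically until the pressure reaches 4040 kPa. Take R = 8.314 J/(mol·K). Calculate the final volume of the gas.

V₁ = nRT₁/P₁ = 1.12×8.314×571/585 = 9.09 L.
Adiabatic: T₂/T₁ = (P₂/P₁)^((γ−1)/γ) ⇒ T₂ = 571×(6.91)^0.400 = 1240 K; V₂ = 2.85 L.

2.85 L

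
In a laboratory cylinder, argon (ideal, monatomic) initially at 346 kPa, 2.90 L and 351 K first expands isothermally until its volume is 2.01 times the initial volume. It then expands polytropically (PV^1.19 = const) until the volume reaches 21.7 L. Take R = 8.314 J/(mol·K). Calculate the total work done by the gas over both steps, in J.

1870 J

n = P₁V₁/(RT₁) = 346×2.90/(8.314×351) = 0.344 mol.
Step 1 — Isothermal: T stays 351 K; PV = const ⇒ V₂ = 5.83 L, P₂ = 172 kPa.
ΔU = 0 (ideal gas, T constant).
W = nRT ln(V₂/V₁) = 0.344×8.314×351×ln(2.01) = 701 J.
Q = ΔU + W = 701 J.
State after step 1: P = 172 kPa, V = 5.83 L, T = 351 K.
Step 2 — Polytropic n=1.19: T₂ = T₁(V₁/V₂)^(n−1) = 351×(0.269)^0.19 = 273 K; P₂ = P₁(V₁/V₂)^n = 36.0 kPa.
W = (P₁V₁−P₂V₂)/(n−1) = (172×5.83−36.0×21.7)/0.19 = 1170 J.
ΔU = nCvΔT = 0.344×12.5×(273−351) = -333 J.
Q = ΔU + W = 834 J.
Net over both steps: W = 1870 J, Q = 1540 J, ΔU = -333 J.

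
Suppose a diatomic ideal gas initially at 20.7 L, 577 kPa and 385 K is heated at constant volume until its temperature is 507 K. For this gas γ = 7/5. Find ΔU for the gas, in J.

9460 J

n = P₁V₁/(RT₁) = 577×20.7/(8.314×385) = 3.73 mol.
Isochoric: V stays 20.7 L; P/T = const ⇒ T₂ = 507 K, P₂ = 760 kPa.
For an ideal gas ΔU = nCvΔT with Cv = (5/2)R = 20.8 J/(mol·K).
ΔU = 3.73×20.8×(507−385) = 9460 J.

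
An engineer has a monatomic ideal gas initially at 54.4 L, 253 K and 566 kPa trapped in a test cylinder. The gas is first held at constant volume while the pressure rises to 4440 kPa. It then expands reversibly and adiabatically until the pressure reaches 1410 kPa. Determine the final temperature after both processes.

1250 K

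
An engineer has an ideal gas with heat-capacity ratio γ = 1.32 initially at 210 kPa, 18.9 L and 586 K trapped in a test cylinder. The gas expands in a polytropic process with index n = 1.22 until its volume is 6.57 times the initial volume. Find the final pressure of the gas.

Polytropic n=1.22: T₂ = T₁(V₁/V₂)^(n−1) = 586×(0.152)^0.22 = 387 K; P₂ = P₁(V₁/V₂)^n = 21.1 kPa.

21.1 kPa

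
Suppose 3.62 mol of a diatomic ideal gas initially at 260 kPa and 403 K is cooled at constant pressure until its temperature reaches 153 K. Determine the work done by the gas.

V₁ = nRT₁/P₁ = 3.62×8.314×403/260 = 46.6 L.
Isobaric: P stays 260 kPa; V/T = const ⇒ T₂ = 153 K, V₂ = 17.7 L.
W = PΔV = 260×(17.7−46.6) kPa·L = -7520 J.

-7520 J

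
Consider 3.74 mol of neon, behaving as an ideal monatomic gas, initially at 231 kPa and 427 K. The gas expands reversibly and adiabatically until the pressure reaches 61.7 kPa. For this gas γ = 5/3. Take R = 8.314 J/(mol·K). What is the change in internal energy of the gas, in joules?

V₁ = nRT₁/P₁ = 3.74×8.314×427/231 = 57.5 L.
Adiabatic: T₂/T₁ = (P₂/P₁)^((γ−1)/γ) ⇒ T₂ = 427×(0.267)^0.400 = 252 K; V₂ = 127 L.
For an ideal gas ΔU = nCvΔT with Cv = (3/2)R = 12.5 J/(mol·K).
ΔU = 3.74×12.5×(252−427) = -8170 J.

-8170 J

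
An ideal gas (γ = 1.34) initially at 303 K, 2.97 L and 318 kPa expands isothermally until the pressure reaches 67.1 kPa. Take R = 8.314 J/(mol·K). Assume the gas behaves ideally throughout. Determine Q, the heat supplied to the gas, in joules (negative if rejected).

n = P₁V₁/(RT₁) = 318×2.97/(8.314×303) = 0.375 mol.
Isothermal: T stays 303 K; PV = const ⇒ V₂ = 14.1 L, P₂ = 67.1 kPa.
ΔU = 0 (ideal gas, T constant).
W = nRT ln(V₂/V₁) = 0.375×8.314×303×ln(4.74) = 1470 J.
Q = ΔU + W = 1470 J.

1470 J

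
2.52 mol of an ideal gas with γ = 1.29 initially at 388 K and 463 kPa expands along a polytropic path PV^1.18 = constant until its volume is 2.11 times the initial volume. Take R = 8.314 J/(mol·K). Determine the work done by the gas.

5680 J

V₁ = nRT₁/P₁ = 2.52×8.314×388/463 = 17.6 L.
Polytropic n=1.18: T₂ = T₁(V₁/V₂)^(n−1) = 388×(0.474)^0.18 = 339 K; P₂ = P₁(V₁/V₂)^n = 192 kPa.
W = (P₁V₁−P₂V₂)/(n−1) = (463×17.6−192×37.0)/0.18 = 5680 J.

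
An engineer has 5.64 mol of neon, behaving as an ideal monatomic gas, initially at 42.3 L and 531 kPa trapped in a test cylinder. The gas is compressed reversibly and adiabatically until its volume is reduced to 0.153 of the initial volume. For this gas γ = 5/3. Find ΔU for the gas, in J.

T₁ = P₁V₁/(nR) = 531×42.3/(5.64×8.314) = 479 K.
Adiabatic: TV^(γ−1) = const ⇒ T₂ = 479×(6.54)^0.667 = 1670 K; PV^γ = const ⇒ P₂ = 12100 kPa.
For an ideal gas ΔU = nCvΔT with Cv = (3/2)R = 12.5 J/(mol·K).
ΔU = 5.64×12.5×(1670−479) = 84100 J.

84100 J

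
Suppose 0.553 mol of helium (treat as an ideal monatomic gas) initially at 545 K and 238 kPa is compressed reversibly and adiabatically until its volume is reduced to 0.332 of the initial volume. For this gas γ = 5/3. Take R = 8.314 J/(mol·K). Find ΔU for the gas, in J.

V₁ = nRT₁/P₁ = 0.553×8.314×545/238 = 10.5 L.
Adiabatic: TV^(γ−1) = const ⇒ T₂ = 545×(3.01)^0.667 = 1140 K; PV^γ = const ⇒ P₂ = 1500 kPa.
For an ideal gas ΔU = nCvΔT with Cv = (3/2)R = 12.5 J/(mol·K).
ΔU = 0.553×12.5×(1140−545) = 4080 J.

4080 J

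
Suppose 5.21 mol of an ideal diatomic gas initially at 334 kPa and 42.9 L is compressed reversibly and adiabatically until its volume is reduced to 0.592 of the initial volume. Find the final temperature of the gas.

T₁ = P₁V₁/(nR) = 334×42.9/(5.21×8.314) = 331 K.
Adiabatic: TV^(γ−1) = const ⇒ T₂ = 331×(1.69)^0.400 = 408 K; PV^γ = const ⇒ P₂ = 696 kPa.

408 K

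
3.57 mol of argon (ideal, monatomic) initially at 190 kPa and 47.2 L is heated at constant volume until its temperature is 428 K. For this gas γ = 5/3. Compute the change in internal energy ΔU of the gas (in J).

5600 J

T₁ = P₁V₁/(nR) = 190×47.2/(3.57×8.314) = 302 K.
Isochoric: V stays 47.2 L; P/T = const ⇒ T₂ = 428 K, P₂ = 269 kPa.
For an ideal gas ΔU = nCvΔT with Cv = (3/2)R = 12.5 J/(mol·K).
ΔU = 3.57×12.5×(428−302) = 5600 J.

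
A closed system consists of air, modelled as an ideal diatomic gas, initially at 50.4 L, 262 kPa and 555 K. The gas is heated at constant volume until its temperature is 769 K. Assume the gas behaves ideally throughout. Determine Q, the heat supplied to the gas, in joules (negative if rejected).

n = P₁V₁/(RT₁) = 262×50.4/(8.314×555) = 2.86 mol.
Isochoric: V stays 50.4 L; P/T = const ⇒ T₂ = 769 K, P₂ = 363 kPa.
W = 0 (no volume change).
ΔU = nCvΔT = 2.86×20.8×(769−555) = 12700 J.
Q = ΔU = 12700 J.

12700 J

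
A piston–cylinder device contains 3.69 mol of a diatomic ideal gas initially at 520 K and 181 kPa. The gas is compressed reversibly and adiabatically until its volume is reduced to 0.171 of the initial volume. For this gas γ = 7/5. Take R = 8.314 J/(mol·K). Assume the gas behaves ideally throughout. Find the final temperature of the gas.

1050 K

V₁ = nRT₁/P₁ = 3.69×8.314×520/181 = 88.1 L.
Adiabatic: TV^(γ−1) = const ⇒ T₂ = 520×(5.85)^0.400 = 1050 K; PV^γ = const ⇒ P₂ = 2150 kPa.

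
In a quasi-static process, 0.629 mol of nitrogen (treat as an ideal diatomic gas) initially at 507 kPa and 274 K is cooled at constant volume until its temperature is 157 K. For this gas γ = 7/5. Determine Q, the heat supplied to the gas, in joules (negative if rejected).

V₁ = nRT₁/P₁ = 0.629×8.314×274/507 = 2.83 L.
Isochoric: V stays 2.83 L; P/T = const ⇒ T₂ = 157 K, P₂ = 291 kPa.
W = 0 (no volume change).
ΔU = nCvΔT = 0.629×20.8×(157−274) = -1530 J.
Q = ΔU = -1530 J.

-1530 J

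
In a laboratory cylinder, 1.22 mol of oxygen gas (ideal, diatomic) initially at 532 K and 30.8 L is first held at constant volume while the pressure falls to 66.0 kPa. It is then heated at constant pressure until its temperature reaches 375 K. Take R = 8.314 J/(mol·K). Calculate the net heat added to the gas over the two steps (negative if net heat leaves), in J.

-2210 J

P₁ = nRT₁/V₁ = 1.22×8.314×532/30.8 = 175 kPa.
Step 1 — Isochoric: V stays 30.8 L; P/T = const ⇒ T₂ = 200 K, P₂ = 66.0 kPa.
W = 0 (no volume change).
ΔU = nCvΔT = 1.22×20.8×(200−532) = -8410 J.
Q = ΔU = -8410 J.
State after step 1: P = 66.0 kPa, V = 30.8 L, T = 200 K.
Step 2 — Isobaric: P stays 66.0 kPa; V/T = const ⇒ T₂ = 375 K, V₂ = 57.6 L.
W = PΔV = 66.0×(57.6−30.8) kPa·L = 1770 J.
ΔU = nCvΔT = 1.22×20.8×(375−200) = 4430 J.
Q = ΔU + W = nCpΔT = 6200 J.
Net over both steps: W = 1770 J, Q = -2210 J, ΔU = -3980 J.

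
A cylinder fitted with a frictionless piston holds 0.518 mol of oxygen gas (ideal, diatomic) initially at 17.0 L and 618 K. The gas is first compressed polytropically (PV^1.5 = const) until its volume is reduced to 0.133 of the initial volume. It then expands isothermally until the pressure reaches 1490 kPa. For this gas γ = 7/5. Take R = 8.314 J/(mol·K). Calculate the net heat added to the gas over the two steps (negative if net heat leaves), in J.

P₁ = nRT₁/V₁ = 0.518×8.314×618/17.0 = 157 kPa.
Step 1 — Polytropic n=1.5: T₂ = T₁(V₁/V₂)^(n−1) = 618×(7.52)^0.50 = 1690 K; P₂ = P₁(V₁/V₂)^n = 3230 kPa.
W = (P₁V₁−P₂V₂)/(n−1) = (157×17.0−3230×2.26)/0.50 = -9270 J.
ΔU = nCvΔT = 0.518×20.8×(1690−618) = 11600 J.
Q = ΔU + W = 2320 J.
State after step 1: P = 3230 kPa, V = 2.26 L, T = 1690 K.
Step 2 — Isothermal: T stays 1690 K; PV = const ⇒ V₂ = 4.90 L, P₂ = 1490 kPa.
ΔU = 0 (ideal gas, T constant).
W = nRT ln(V₂/V₁) = 0.518×8.314×1690×ln(2.17) = 5640 J.
Q = ΔU + W = 5640 J.
Net over both steps: W = -3630 J, Q = 7960 J, ΔU = 11600 J.

7960 J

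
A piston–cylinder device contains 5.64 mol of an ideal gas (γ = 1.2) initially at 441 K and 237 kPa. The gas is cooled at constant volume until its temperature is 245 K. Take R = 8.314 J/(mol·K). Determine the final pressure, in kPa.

132 kPa

V₁ = nRT₁/P₁ = 5.64×8.314×441/237 = 87.3 L.
Isochoric: V stays 87.3 L; P/T = const ⇒ T₂ = 245 K, P₂ = 132 kPa.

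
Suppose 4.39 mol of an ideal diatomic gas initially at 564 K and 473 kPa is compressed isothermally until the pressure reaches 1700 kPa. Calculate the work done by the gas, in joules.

V₁ = nRT₁/P₁ = 4.39×8.314×564/473 = 43.5 L.
Isothermal: T stays 564 K; PV = const ⇒ V₂ = 12.1 L, P₂ = 1700 kPa.
W = nRT ln(V₂/V₁) = 4.39×8.314×564×ln(0.278) = -26300 J.

-26300 J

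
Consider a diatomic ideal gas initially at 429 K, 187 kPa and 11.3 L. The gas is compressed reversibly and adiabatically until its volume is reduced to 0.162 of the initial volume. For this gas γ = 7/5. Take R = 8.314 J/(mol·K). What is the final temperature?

Adiabatic: TV^(γ−1) = const ⇒ T₂ = 429×(6.17)^0.400 = 888 K; PV^γ = const ⇒ P₂ = 2390 kPa.

888 K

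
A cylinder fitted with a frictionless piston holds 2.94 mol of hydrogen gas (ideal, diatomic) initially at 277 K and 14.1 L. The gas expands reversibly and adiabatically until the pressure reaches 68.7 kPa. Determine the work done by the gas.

P₁ = nRT₁/V₁ = 2.94×8.314×277/14.1 = 480 kPa.
Adiabatic: T₂/T₁ = (P₂/P₁)^((γ−1)/γ) ⇒ T₂ = 277×(0.143)^0.286 = 159 K; V₂ = 56.5 L.
ΔU = nCvΔT = 2.94×20.8×(159−277) = -7220 J.
Q = 0 for an adiabatic process, so W = −ΔU = 7220 J.

7220 J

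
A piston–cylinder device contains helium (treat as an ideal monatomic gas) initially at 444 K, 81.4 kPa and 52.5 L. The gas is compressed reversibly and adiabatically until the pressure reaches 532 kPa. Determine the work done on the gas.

n = P₁V₁/(RT₁) = 81.4×52.5/(8.314×444) = 1.16 mol.
Adiabatic: T₂/T₁ = (P₂/P₁)^((γ−1)/γ) ⇒ T₂ = 444×(6.54)^0.400 = 941 K; V₂ = 17.0 L.
ΔU = nCvΔT = 1.16×12.5×(941−444) = 7170 J.
Q = 0 for an adiabatic process, so W = −ΔU = -7170 J.
Work done on the gas = −W_by = 7170 J.

7170 J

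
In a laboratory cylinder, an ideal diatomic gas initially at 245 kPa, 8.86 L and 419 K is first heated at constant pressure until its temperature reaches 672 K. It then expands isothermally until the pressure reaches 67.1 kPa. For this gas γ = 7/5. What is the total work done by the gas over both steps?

5820 J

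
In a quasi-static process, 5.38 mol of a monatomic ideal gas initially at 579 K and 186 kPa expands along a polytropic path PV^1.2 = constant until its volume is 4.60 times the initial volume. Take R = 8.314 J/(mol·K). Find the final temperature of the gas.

V₁ = nRT₁/P₁ = 5.38×8.314×579/186 = 139 L.
Polytropic n=1.2: T₂ = T₁(V₁/V₂)^(n−1) = 579×(0.217)^0.20 = 427 K; P₂ = P₁(V₁/V₂)^n = 29.8 kPa.

427 K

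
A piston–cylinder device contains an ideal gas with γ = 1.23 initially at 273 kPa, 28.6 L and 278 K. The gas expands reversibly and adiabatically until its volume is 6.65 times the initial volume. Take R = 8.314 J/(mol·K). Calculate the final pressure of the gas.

Adiabatic: TV^(γ−1) = const ⇒ T₂ = 278×(0.150)^0.230 = 180 K; PV^γ = const ⇒ P₂ = 26.6 kPa.

26.6 kPa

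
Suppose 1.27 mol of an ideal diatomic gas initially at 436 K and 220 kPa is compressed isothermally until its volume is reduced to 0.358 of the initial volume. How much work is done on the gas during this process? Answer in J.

4730 J

V₁ = nRT₁/P₁ = 1.27×8.314×436/220 = 20.9 L.
Isothermal: T stays 436 K; PV = const ⇒ V₂ = 7.49 L, P₂ = 615 kPa.
W = nRT ln(V₂/V₁) = 1.27×8.314×436×ln(0.358) = -4730 J.
Work done on the gas = −W_by = 4730 J.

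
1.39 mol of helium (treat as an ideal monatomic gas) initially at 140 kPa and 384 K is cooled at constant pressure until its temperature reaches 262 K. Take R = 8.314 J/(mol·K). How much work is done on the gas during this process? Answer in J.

1410 J

V₁ = nRT₁/P₁ = 1.39×8.314×384/140 = 31.7 L.
Isobaric: P stays 140 kPa; V/T = const ⇒ T₂ = 262 K, V₂ = 21.6 L.
W = PΔV = 140×(21.6−31.7) kPa·L = -1410 J.
Work done on the gas = −W_by = 1410 J.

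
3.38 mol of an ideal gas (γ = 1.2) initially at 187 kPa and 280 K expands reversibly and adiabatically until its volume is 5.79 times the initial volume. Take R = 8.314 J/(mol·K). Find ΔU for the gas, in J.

-11700 J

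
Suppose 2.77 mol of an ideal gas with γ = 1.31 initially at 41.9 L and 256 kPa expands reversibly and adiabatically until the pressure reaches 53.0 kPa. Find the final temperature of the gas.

T₁ = P₁V₁/(nR) = 256×41.9/(2.77×8.314) = 466 K.
Adiabatic: T₂/T₁ = (P₂/P₁)^((γ−1)/γ) ⇒ T₂ = 466×(0.207)^0.237 = 321 K; V₂ = 139 L.

321 K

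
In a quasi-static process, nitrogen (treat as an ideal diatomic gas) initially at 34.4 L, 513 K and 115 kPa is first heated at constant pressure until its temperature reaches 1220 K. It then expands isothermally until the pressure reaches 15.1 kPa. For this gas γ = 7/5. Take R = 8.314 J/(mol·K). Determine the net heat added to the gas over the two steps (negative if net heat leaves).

38200 J

n = P₁V₁/(RT₁) = 115×34.4/(8.314×513) = 0.928 mol.
Step 1 — Isobaric: P stays 115 kPa; V/T = const ⇒ T₂ = 1220 K, V₂ = 81.8 L.
W = PΔV = 115×(81.8−34.4) kPa·L = 5450 J.
ΔU = nCvΔT = 0.928×20.8×(1220−513) = 13600 J.
Q = ΔU + W = nCpΔT = 19100 J.
State after step 1: P = 115 kPa, V = 81.8 L, T = 1220 K.
Step 2 — Isothermal: T stays 1220 K; PV = const ⇒ V₂ = 623 L, P₂ = 15.1 kPa.
ΔU = 0 (ideal gas, T constant).
W = nRT ln(V₂/V₁) = 0.928×8.314×1220×ln(7.62) = 19100 J.
Q = ΔU + W = 19100 J.
Net over both steps: W = 24600 J, Q = 38200 J, ΔU = 13600 J.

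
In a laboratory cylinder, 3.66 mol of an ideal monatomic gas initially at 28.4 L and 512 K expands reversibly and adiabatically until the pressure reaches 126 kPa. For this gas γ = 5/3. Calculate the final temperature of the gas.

284 K

P₁ = nRT₁/V₁ = 3.66×8.314×512/28.4 = 549 kPa.
Adiabatic: T₂/T₁ = (P₂/P₁)^((γ−1)/γ) ⇒ T₂ = 512×(0.230)^0.400 = 284 K; V₂ = 68.7 L.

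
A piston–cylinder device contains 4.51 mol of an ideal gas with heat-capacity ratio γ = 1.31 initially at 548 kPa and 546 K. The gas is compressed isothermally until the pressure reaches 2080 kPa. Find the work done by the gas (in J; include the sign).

-27300 J

V₁ = nRT₁/P₁ = 4.51×8.314×546/548 = 37.4 L.
Isothermal: T stays 546 K; PV = const ⇒ V₂ = 9.84 L, P₂ = 2080 kPa.
W = nRT ln(V₂/V₁) = 4.51×8.314×546×ln(0.263) = -27300 J.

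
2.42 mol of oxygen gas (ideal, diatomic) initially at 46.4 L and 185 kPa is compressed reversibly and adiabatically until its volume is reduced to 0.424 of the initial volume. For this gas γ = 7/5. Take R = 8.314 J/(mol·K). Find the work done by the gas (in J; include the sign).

T₁ = P₁V₁/(nR) = 185×46.4/(2.42×8.314) = 427 K.
Adiabatic: TV^(γ−1) = const ⇒ T₂ = 427×(2.36)^0.400 = 601 K; PV^γ = const ⇒ P₂ = 615 kPa.
ΔU = nCvΔT = 2.42×20.8×(601−427) = 8790 J.
Q = 0 for an adiabatic process, so W = −ΔU = -8790 J.

-8790 J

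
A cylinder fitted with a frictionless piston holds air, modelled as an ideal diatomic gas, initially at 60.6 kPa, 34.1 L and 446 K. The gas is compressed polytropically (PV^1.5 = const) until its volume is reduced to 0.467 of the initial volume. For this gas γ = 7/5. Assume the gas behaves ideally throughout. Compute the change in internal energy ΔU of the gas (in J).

2390 J

n = P₁V₁/(RT₁) = 60.6×34.1/(8.314×446) = 0.557 mol.
Polytropic n=1.5: T₂ = T₁(V₁/V₂)^(n−1) = 446×(2.14)^0.50 = 653 K; P₂ = P₁(V₁/V₂)^n = 190 kPa.
For an ideal gas ΔU = nCvΔT with Cv = (5/2)R = 20.8 J/(mol·K).
ΔU = 0.557×20.8×(653−446) = 2390 J.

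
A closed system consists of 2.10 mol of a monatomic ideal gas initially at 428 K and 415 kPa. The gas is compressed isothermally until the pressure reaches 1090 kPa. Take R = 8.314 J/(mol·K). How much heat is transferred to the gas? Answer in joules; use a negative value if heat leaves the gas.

V₁ = nRT₁/P₁ = 2.10×8.314×428/415 = 18.0 L.
Isothermal: T stays 428 K; PV = const ⇒ V₂ = 6.86 L, P₂ = 1090 kPa.
ΔU = 0 (ideal gas, T constant).
W = nRT ln(V₂/V₁) = 2.10×8.314×428×ln(0.381) = -7220 J.
Q = ΔU + W = -7220 J.

-7220 J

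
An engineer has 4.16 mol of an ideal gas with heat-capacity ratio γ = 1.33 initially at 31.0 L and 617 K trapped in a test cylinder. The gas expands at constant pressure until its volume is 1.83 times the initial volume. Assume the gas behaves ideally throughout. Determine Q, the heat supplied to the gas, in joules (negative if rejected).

71400 J

P₁ = nRT₁/V₁ = 4.16×8.314×617/31.0 = 688 kPa.
Isobaric: P stays 688 kPa; V/T = const ⇒ T₂ = 1130 K, V₂ = 56.7 L.
W = PΔV = 688×(56.7−31.0) kPa·L = 17700 J.
ΔU = nCvΔT = 4.16×25.2×(1130−617) = 53700 J.
Q = ΔU + W = nCpΔT = 71400 J.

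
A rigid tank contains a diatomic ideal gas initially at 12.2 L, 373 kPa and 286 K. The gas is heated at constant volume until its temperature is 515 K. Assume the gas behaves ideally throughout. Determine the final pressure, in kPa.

672 kPa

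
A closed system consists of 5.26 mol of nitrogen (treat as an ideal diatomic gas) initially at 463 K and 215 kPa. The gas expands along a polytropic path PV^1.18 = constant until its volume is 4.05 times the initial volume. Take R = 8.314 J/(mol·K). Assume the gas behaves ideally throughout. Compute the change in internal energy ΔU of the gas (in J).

V₁ = nRT₁/P₁ = 5.26×8.314×463/215 = 94.2 L.
Polytropic n=1.18: T₂ = T₁(V₁/V₂)^(n−1) = 463×(0.247)^0.18 = 360 K; P₂ = P₁(V₁/V₂)^n = 41.3 kPa.
For an ideal gas ΔU = nCvΔT with Cv = (5/2)R = 20.8 J/(mol·K).
ΔU = 5.26×20.8×(360−463) = -11300 J.

-11300 J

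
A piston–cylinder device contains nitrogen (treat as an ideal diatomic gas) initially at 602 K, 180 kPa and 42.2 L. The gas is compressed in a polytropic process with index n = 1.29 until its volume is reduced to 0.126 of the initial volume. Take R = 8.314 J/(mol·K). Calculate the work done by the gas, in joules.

-21600 J

n = P₁V₁/(RT₁) = 180×42.2/(8.314×602) = 1.52 mol.
Polytropic n=1.29: T₂ = T₁(V₁/V₂)^(n−1) = 602×(7.94)^0.29 = 1100 K; P₂ = P₁(V₁/V₂)^n = 2600 kPa.
W = (P₁V₁−P₂V₂)/(n−1) = (180×42.2−2600×5.32)/0.29 = -21600 J.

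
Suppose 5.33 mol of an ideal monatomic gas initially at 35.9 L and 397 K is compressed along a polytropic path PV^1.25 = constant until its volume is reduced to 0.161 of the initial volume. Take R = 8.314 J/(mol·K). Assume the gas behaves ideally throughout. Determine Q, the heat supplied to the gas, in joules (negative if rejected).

P₁ = nRT₁/V₁ = 5.33×8.314×397/35.9 = 490 kPa.
Polytropic n=1.25: T₂ = T₁(V₁/V₂)^(n−1) = 397×(6.21)^0.25 = 627 K; P₂ = P₁(V₁/V₂)^n = 4810 kPa.
W = (P₁V₁−P₂V₂)/(n−1) = (490×35.9−4810×5.78)/0.25 = -40700 J.
ΔU = nCvΔT = 5.33×12.5×(627−397) = 15300 J.
Q = ΔU + W = -25500 J.

-25500 J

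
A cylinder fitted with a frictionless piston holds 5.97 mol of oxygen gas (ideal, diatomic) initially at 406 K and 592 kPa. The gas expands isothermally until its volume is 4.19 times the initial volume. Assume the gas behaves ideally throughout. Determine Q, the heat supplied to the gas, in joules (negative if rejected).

V₁ = nRT₁/P₁ = 5.97×8.314×406/592 = 34.0 L.
Isothermal: T stays 406 K; PV = const ⇒ V₂ = 143 L, P₂ = 141 kPa.
ΔU = 0 (ideal gas, T constant).
W = nRT ln(V₂/V₁) = 5.97×8.314×406×ln(4.19) = 28900 J.
Q = ΔU + W = 28900 J.

28900 J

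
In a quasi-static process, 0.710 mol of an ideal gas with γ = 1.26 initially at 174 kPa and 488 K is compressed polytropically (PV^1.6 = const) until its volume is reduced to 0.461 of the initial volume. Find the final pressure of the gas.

601 kPa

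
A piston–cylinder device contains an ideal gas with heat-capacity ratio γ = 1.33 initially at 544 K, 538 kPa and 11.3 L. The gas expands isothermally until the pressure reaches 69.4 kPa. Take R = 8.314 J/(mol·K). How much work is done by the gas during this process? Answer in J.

12500 J

n = P₁V₁/(RT₁) = 538×11.3/(8.314×544) = 1.34 mol.
Isothermal: T stays 544 K; PV = const ⇒ V₂ = 87.6 L, P₂ = 69.4 kPa.
W = nRT ln(V₂/V₁) = 1.34×8.314×544×ln(7.75) = 12500 J.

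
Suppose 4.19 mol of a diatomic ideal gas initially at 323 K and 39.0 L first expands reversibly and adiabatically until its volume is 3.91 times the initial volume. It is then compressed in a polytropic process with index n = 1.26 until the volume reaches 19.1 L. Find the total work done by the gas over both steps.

P₁ = nRT₁/V₁ = 4.19×8.314×323/39.0 = 289 kPa.
Step 1 — Adiabatic: TV^(γ−1) = const ⇒ T₂ = 323×(0.256)^0.400 = 187 K; PV^γ = const ⇒ P₂ = 42.8 kPa.
ΔU = nCvΔT = 4.19×20.8×(187−323) = -11800 J.
Q = 0 for an adiabatic process, so W = −ΔU = 11800 J.
State after step 1: P = 42.8 kPa, V = 152 L, T = 187 K.
Step 2 — Polytropic n=1.26: T₂ = T₁(V₁/V₂)^(n−1) = 187×(7.98)^0.26 = 321 K; P₂ = P₁(V₁/V₂)^n = 586 kPa.
W = (P₁V₁−P₂V₂)/(n−1) = (42.8×152−586×19.1)/0.26 = -18000 J.
ΔU = nCvΔT = 4.19×20.8×(321−187) = 11700 J.
Q = ΔU + W = -6290 J.
Net over both steps: W = -6140 J, Q = -6290 J, ΔU = -148 J.

-6140 J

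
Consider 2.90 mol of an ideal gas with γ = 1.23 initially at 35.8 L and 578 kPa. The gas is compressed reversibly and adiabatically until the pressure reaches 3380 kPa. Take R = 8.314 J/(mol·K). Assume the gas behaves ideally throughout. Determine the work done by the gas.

T₁ = P₁V₁/(nR) = 578×35.8/(2.90×8.314) = 858 K.
Adiabatic: T₂/T₁ = (P₂/P₁)^((γ−1)/γ) ⇒ T₂ = 858×(5.85)^0.187 = 1190 K; V₂ = 8.52 L.
ΔU = nCvΔT = 2.90×36.1×(1190−858) = 35200 J.
Q = 0 for an adiabatic process, so W = −ΔU = -35200 J.

-35200 J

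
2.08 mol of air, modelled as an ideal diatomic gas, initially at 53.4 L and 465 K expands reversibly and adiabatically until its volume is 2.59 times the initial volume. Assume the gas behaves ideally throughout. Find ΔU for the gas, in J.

P₁ = nRT₁/V₁ = 2.08×8.314×465/53.4 = 151 kPa.
Adiabatic: TV^(γ−1) = const ⇒ T₂ = 465×(0.386)^0.400 = 318 K; PV^γ = const ⇒ P₂ = 39.7 kPa.
For an ideal gas ΔU = nCvΔT with Cv = (5/2)R = 20.8 J/(mol·K).
ΔU = 2.08×20.8×(318−465) = -6360 J.

-6360 J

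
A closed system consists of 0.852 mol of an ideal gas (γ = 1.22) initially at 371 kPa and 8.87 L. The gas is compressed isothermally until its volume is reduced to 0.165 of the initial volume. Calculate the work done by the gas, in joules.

-5930 J

T₁ = P₁V₁/(nR) = 371×8.87/(0.852×8.314) = 465 K.
Isothermal: T stays 465 K; PV = const ⇒ V₂ = 1.46 L, P₂ = 2250 kPa.
W = nRT ln(V₂/V₁) = 0.852×8.314×465×ln(0.165) = -5930 J.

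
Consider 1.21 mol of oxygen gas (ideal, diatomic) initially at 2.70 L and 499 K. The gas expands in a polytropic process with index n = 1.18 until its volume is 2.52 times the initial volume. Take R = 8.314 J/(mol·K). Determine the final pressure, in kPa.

P₁ = nRT₁/V₁ = 1.21×8.314×499/2.70 = 1860 kPa.
Polytropic n=1.18: T₂ = T₁(V₁/V₂)^(n−1) = 499×(0.397)^0.18 = 423 K; P₂ = P₁(V₁/V₂)^n = 625 kPa.

625 kPa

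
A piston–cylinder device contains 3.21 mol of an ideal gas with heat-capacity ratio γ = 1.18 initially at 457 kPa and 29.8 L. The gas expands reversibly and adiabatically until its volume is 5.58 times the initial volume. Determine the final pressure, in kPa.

T₁ = P₁V₁/(nR) = 457×29.8/(3.21×8.314) = 510 K.
Adiabatic: TV^(γ−1) = const ⇒ T₂ = 510×(0.179)^0.180 = 374 K; PV^γ = const ⇒ P₂ = 60.1 kPa.

60.1 kPa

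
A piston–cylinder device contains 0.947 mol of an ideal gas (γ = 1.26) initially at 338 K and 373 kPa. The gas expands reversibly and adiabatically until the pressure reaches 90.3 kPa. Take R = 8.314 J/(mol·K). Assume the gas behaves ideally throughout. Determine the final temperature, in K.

V₁ = nRT₁/P₁ = 0.947×8.314×338/373 = 7.13 L.
Adiabatic: T₂/T₁ = (P₂/P₁)^((γ−1)/γ) ⇒ T₂ = 338×(0.242)^0.206 = 252 K; V₂ = 22.0 L.

252 K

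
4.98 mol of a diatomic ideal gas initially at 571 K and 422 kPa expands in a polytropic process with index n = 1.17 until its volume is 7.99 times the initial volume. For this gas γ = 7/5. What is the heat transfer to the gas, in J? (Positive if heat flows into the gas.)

23800 J

V₁ = nRT₁/P₁ = 4.98×8.314×571/422 = 56.0 L.
Polytropic n=1.17: T₂ = T₁(V₁/V₂)^(n−1) = 571×(0.125)^0.17 = 401 K; P₂ = P₁(V₁/V₂)^n = 37.1 kPa.
W = (P₁V₁−P₂V₂)/(n−1) = (422×56.0−37.1×448)/0.17 = 41400 J.
ΔU = nCvΔT = 4.98×20.8×(401−571) = -17600 J.
Q = ΔU + W = 23800 J.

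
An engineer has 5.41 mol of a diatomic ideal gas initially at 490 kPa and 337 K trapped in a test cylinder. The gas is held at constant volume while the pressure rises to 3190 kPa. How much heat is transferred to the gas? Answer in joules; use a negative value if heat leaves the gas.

V₁ = nRT₁/P₁ = 5.41×8.314×337/490 = 30.9 L.
Isochoric: V stays 30.9 L; P/T = const ⇒ T₂ = 2190 K, P₂ = 3190 kPa.
W = 0 (no volume change).
ΔU = nCvΔT = 5.41×20.8×(2190−337) = 209000 J.
Q = ΔU = 209000 J.

209000 J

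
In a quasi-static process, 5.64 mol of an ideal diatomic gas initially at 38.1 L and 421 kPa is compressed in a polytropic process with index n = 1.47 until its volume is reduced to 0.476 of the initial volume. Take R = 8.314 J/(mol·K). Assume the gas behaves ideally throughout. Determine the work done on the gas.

14200 J

T₁ = P₁V₁/(nR) = 421×38.1/(5.64×8.314) = 342 K.
Polytropic n=1.47: T₂ = T₁(V₁/V₂)^(n−1) = 342×(2.10)^0.47 = 485 K; P₂ = P₁(V₁/V₂)^n = 1250 kPa.
W = (P₁V₁−P₂V₂)/(n−1) = (421×38.1−1250×18.1)/0.47 = -14200 J.
Work done on the gas = −W_by = 14200 J.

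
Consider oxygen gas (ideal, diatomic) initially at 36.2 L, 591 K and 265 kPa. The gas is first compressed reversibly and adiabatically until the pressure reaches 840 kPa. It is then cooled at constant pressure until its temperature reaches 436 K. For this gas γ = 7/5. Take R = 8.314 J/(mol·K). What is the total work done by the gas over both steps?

-15600 J

n = P₁V₁/(RT₁) = 265×36.2/(8.314×591) = 1.95 mol.
Step 1 — Adiabatic: T₂/T₁ = (P₂/P₁)^((γ−1)/γ) ⇒ T₂ = 591×(3.17)^0.286 = 822 K; V₂ = 15.9 L.
ΔU = nCvΔT = 1.95×20.8×(822−591) = 9360 J.
Q = 0 for an adiabatic process, so W = −ΔU = -9360 J.
State after step 1: P = 840 kPa, V = 15.9 L, T = 822 K.
Step 2 — Isobaric: P stays 840 kPa; V/T = const ⇒ T₂ = 436 K, V₂ = 8.43 L.
W = PΔV = 840×(8.43−15.9) kPa·L = -6260 J.
ΔU = nCvΔT = 1.95×20.8×(436−822) = -15700 J.
Q = ΔU + W = nCpΔT = -21900 J.
Net over both steps: W = -15600 J, Q = -21900 J, ΔU = -6290 J.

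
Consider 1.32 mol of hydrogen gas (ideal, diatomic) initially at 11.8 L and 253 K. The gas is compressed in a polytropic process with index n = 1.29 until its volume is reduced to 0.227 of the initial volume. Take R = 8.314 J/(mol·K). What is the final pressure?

1590 kPa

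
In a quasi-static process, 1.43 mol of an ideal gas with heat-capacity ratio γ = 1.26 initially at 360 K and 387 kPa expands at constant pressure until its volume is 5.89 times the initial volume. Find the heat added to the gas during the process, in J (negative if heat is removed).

V₁ = nRT₁/P₁ = 1.43×8.314×360/387 = 11.1 L.
Isobaric: P stays 387 kPa; V/T = const ⇒ T₂ = 2120 K, V₂ = 65.1 L.
W = PΔV = 387×(65.1−11.1) kPa·L = 20900 J.
ΔU = nCvΔT = 1.43×32.0×(2120−360) = 80500 J.
Q = ΔU + W = nCpΔT = 101000 J.

101000 J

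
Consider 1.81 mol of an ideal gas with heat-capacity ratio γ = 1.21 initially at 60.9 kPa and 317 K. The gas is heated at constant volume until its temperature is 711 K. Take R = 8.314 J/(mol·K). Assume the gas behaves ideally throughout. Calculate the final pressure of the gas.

137 kPa

V₁ = nRT₁/P₁ = 1.81×8.314×317/60.9 = 78.3 L.
Isochoric: V stays 78.3 L; P/T = const ⇒ T₂ = 711 K, P₂ = 137 kPa.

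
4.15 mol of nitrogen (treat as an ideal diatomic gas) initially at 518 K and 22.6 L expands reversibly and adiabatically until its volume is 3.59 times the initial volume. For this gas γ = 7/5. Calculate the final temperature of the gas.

P₁ = nRT₁/V₁ = 4.15×8.314×518/22.6 = 791 kPa.
Adiabatic: TV^(γ−1) = const ⇒ T₂ = 518×(0.279)^0.400 = 311 K; PV^γ = const ⇒ P₂ = 132 kPa.

311 K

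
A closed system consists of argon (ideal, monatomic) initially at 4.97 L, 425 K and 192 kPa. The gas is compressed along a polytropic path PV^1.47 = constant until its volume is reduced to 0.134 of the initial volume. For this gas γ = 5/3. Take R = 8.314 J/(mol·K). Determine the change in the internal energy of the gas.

n = P₁V₁/(RT₁) = 192×4.97/(8.314×425) = 0.270 mol.
Polytropic n=1.47: T₂ = T₁(V₁/V₂)^(n−1) = 425×(7.46)^0.47 = 1090 K; P₂ = P₁(V₁/V₂)^n = 3690 kPa.
For an ideal gas ΔU = nCvΔT with Cv = (3/2)R = 12.5 J/(mol·K).
ΔU = 0.270×12.5×(1090−425) = 2250 J.

2250 J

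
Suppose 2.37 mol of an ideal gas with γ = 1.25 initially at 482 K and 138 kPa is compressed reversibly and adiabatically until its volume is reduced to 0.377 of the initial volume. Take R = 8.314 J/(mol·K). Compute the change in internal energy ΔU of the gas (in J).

V₁ = nRT₁/P₁ = 2.37×8.314×482/138 = 68.8 L.
Adiabatic: TV^(γ−1) = const ⇒ T₂ = 482×(2.65)^0.250 = 615 K; PV^γ = const ⇒ P₂ = 467 kPa.
For an ideal gas ΔU = nCvΔT with Cv = R/(γ−1) = 33.3 J/(mol·K).
ΔU = 2.37×33.3×(615−482) = 10500 J.

10500 J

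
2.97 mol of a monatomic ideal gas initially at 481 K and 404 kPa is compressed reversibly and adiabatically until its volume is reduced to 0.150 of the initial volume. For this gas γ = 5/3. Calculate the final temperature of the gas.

1700 K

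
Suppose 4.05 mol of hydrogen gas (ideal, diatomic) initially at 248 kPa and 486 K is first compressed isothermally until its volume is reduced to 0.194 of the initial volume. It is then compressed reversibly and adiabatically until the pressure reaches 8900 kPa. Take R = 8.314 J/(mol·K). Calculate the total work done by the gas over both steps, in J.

V₁ = nRT₁/P₁ = 4.05×8.314×486/248 = 66.0 L.
Step 1 — Isothermal: T stays 486 K; PV = const ⇒ V₂ = 12.8 L, P₂ = 1280 kPa.
ΔU = 0 (ideal gas, T constant).
W = nRT ln(V₂/V₁) = 4.05×8.314×486×ln(0.194) = -26800 J.
Q = ΔU + W = -26800 J.
State after step 1: P = 1280 kPa, V = 12.8 L, T = 486 K.
Step 2 — Adiabatic: T₂/T₁ = (P₂/P₁)^((γ−1)/γ) ⇒ T₂ = 486×(6.96)^0.286 = 846 K; V₂ = 3.20 L.
ΔU = nCvΔT = 4.05×20.8×(846−486) = 30300 J.
Q = 0 for an adiabatic process, so W = −ΔU = -30300 J.
Net over both steps: W = -57100 J, Q = -26800 J, ΔU = 30300 J.

-57100 J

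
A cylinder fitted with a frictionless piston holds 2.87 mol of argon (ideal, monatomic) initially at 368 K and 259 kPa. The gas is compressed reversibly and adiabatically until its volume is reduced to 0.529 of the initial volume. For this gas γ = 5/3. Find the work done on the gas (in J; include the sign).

V₁ = nRT₁/P₁ = 2.87×8.314×368/259 = 33.9 L.
Adiabatic: TV^(γ−1) = const ⇒ T₂ = 368×(1.89)^0.667 = 563 K; PV^γ = const ⇒ P₂ = 749 kPa.
ΔU = nCvΔT = 2.87×12.5×(563−368) = 6970 J.
Q = 0 for an adiabatic process, so W = −ΔU = -6970 J.
Work done on the gas = −W_by = 6970 J.

6970 J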